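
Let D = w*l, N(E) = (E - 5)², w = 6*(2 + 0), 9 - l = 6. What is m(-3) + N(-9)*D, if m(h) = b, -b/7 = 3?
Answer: 7035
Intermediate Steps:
l = 3 (l = 9 - 1*6 = 9 - 6 = 3)
w = 12 (w = 6*2 = 12)
N(E) = (-5 + E)²
b = -21 (b = -7*3 = -21)
m(h) = -21
D = 36 (D = 12*3 = 36)
m(-3) + N(-9)*D = -21 + (-5 - 9)²*36 = -21 + (-14)²*36 = -21 + 196*36 = -21 + 7056 = 7035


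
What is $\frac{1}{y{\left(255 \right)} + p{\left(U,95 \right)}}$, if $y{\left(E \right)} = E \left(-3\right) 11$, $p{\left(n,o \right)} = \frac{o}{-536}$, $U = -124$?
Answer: $- \frac{536}{4510535} \approx -0.00011883$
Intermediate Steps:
$p{\left(n,o \right)} = - \frac{o}{536}$ ($p{\left(n,o \right)} = o \left(- \frac{1}{536}\right) = - \frac{o}{536}$)
$y{\left(E \right)} = - 33 E$ ($y{\left(E \right)} = - 3 E 11 = - 33 E$)
$\frac{1}{y{\left(255 \right)} + p{\left(U,95 \right)}} = \frac{1}{\left(-33\right) 255 - \frac{95}{536}} = \frac{1}{-8415 - \frac{95}{536}} = \frac{1}{- \frac{4510535}{536}} = - \frac{536}{4510535}$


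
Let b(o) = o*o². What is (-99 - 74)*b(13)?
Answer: -380081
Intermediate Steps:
b(o) = o³
(-99 - 74)*b(13) = (-99 - 74)*13³ = -173*2197 = -380081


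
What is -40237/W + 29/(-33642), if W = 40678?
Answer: -338708204/342122319 ≈ -0.99002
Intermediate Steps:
-40237/W + 29/(-33642) = -40237/40678 + 29/(-33642) = -40237*1/40678 + 29*(-1/33642) = -40237/40678 - 29/33642 = -338708204/342122319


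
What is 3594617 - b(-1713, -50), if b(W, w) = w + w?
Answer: 3594717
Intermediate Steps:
b(W, w) = 2*w
3594617 - b(-1713, -50) = 3594617 - 2*(-50) = 3594617 - 1*(-100) = 3594617 + 100 = 3594717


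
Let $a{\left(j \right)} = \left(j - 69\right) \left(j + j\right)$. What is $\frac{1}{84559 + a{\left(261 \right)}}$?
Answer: $\frac{1}{184783} \approx 5.4118 \cdot 10^{-6}$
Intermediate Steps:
$a{\left(j \right)} = 2 j \left(-69 + j\right)$ ($a{\left(j \right)} = \left(-69 + j\right) 2 j = 2 j \left(-69 + j\right)$)
$\frac{1}{84559 + a{\left(261 \right)}} = \frac{1}{84559 + 2 \cdot 261 \left(-69 + 261\right)} = \frac{1}{84559 + 2 \cdot 261 \cdot 192} = \frac{1}{84559 + 100224} = \frac{1}{184783}$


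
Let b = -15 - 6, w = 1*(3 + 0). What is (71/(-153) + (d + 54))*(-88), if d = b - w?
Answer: -397672/153 ≈ -2599.2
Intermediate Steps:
w = 3 (w = 1*3 = 3)
b = -21
d = -24 (d = -21 - 1*3 = -21 - 3 = -24)
(71/(-153) + (d + 54))*(-88) = (71/(-153) + (-24 + 54))*(-88) = (71*(-1/153) + 30)*(-88) = (-71/153 + 30)*(-88) = (4519/153)*(-88) = -397672/153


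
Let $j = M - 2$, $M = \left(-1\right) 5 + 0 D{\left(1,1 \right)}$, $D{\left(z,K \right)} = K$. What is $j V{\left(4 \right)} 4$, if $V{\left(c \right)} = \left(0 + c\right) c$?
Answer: $-448$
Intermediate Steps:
$V{\left(c \right)} = c^{2}$ ($V{\left(c \right)} = c c = c^{2}$)
$M = -5$ ($M = \left(-1\right) 5 + 0 \cdot 1 = -5 + 0 = -5$)
$j = -7$ ($j = -5 - 2 = -7$)
$j V{\left(4 \right)} 4 = - 7 \cdot 4^{2} \cdot 4 = \left(-7\right) 16 \cdot 4 = \left(-112\right) 4 = -448$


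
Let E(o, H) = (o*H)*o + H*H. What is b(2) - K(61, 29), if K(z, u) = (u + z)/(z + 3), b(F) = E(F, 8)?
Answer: 3027/32 ≈ 94.594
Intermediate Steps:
E(o, H) = H² + H*o² (E(o, H) = (H*o)*o + H² = H*o² + H² = H² + H*o²)
b(F) = 64 + 8*F² (b(F) = 8*(8 + F²) = 64 + 8*F²)
K(z, u) = (u + z)/(3 + z)
b(2) - K(61, 29) = (64 + 8*2²) - (29 + 61)/(3 + 61) = (64 + 8*4) - 90/64 = (64 + 32) - 90/64 = 96 - 1*45/32 = 96 - 45/32 = 3027/32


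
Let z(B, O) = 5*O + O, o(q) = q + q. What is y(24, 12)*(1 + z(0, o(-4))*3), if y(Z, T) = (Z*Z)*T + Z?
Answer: -991848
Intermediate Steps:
o(q) = 2*q
z(B, O) = 6*O
y(Z, T) = Z + T*Z² (y(Z, T) = Z²*T + Z = T*Z² + Z = Z + T*Z²)
y(24, 12)*(1 + z(0, o(-4))*3) = (24*(1 + 12*24))*(1 + (6*(2*(-4)))*3) = (24*(1 + 288))*(1 + (6*(-8))*3) = (24*289)*(1 - 48*3) = 6936*(1 - 144) = 6936*(-143) = -991848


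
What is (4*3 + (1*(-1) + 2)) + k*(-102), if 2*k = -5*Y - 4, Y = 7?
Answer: 2002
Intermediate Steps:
k = -39/2 (k = (-5*7 - 4)/2 = (-35 - 4)/2 = (½)*(-39) = -39/2 ≈ -19.500)
(4*3 + (1*(-1) + 2)) + k*(-102) = (4*3 + (1*(-1) + 2)) - 39/2*(-102) = (12 + (-1 + 2)) + 1989 = (12 + 1) + 1989 = 13 + 1989 = 2002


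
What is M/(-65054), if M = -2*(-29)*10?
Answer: -290/32527 ≈ -0.0089157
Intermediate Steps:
M = 580 (M = 58*10 = 580)
M/(-65054) = 580/(-65054) = 580*(-1/65054) = -290/32527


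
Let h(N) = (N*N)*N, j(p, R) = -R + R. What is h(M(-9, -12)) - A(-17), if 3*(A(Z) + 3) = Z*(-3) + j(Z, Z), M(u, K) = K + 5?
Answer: -357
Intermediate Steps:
M(u, K) = 5 + K
j(p, R) = 0
h(N) = N³ (h(N) = N²*N = N³)
A(Z) = -3 - Z (A(Z) = -3 + (Z*(-3) + 0)/3 = -3 + (-3*Z + 0)/3 = -3 + (-3*Z)/3 = -3 - Z)
h(M(-9, -12)) - A(-17) = (5 - 12)³ - (-3 - 1*(-17)) = (-7)³ - (-3 + 17) = -343 - 1*14 = -343 - 14 = -357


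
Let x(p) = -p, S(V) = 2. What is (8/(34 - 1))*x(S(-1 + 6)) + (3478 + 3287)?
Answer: 223229/33 ≈ 6764.5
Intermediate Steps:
(8/(34 - 1))*x(S(-1 + 6)) + (3478 + 3287) = (8/(34 - 1))*(-1*2) + (3478 + 3287) = (8/33)*(-2) + 6765 = -16/33 + 6765 = 223229/33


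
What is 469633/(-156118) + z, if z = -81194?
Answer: -12676314525/156118 ≈ -81197.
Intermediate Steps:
469633/(-156118) + z = 469633/(-156118) - 81194 = 469633*(-1/156118) - 81194 = -469633/156118 - 81194 = -12676314525/156118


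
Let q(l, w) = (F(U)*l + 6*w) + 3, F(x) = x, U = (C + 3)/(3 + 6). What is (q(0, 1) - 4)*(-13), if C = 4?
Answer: -65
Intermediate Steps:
U = 7/9 (U = (4 + 3)/(3 + 6) = 7/9 ≈ 0.77778)
q(l, w) = 3 + 6*w + 7*l/9 (q(l, w) = (7*l/9 + 6*w) + 3 = (6*w + 7*l/9) + 3 = 3 + 6*w + 7*l/9)
(q(0, 1) - 4)*(-13) = ((3 + 6*1 + (7/9)*0) - 4)*(-13) = ((3 + 6 + 0) - 4)*(-13) = (9 - 4)*(-13) = 5*(-13) = -65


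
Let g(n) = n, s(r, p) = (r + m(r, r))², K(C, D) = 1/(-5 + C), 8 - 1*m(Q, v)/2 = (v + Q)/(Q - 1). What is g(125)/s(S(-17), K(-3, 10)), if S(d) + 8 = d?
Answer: 21125/27889 ≈ 0.75747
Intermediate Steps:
m(Q, v) = 16 - 2*(Q + v)/(-1 + Q) (m(Q, v) = 16 - 2*(v + Q)/(Q - 1) = 16 - 2*(Q + v)/(-1 + Q))
S(d) = -8 + d
s(r, p) = (r + 2*(-8 + 6*r)/(-1 + r))² (s(r, p) = (r + 2*(-8 - r + 7*r)/(-1 + r))² = (r + 2*(-8 + 6*r)/(-1 + r))²)
g(125)/s(S(-17), K(-3, 10)) = 125/(((-16 + (-8 - 17)² + 11*(-8 - 17))²/(-1 + (-8 - 17))²)) = 125/(((-16 + (-25)² + 11*(-25))²/(-1 - 25)²)) = 125/(((-16 + 625 - 275)²/(-26)²)) = 125/(((1/676)*334²)) = 125/(((1/676)*111556)) = 125/(27889/169) = 125*(169/27889) = 21125/27889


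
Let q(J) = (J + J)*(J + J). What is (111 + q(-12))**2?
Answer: 471969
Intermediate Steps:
q(J) = 4*J**2 (q(J) = (2*J)*(2*J) = 4*J**2)
(111 + q(-12))**2 = (111 + 4*(-12)**2)**2 = (111 + 4*144)**2 = (111 + 576)**2 = 687**2 = 471969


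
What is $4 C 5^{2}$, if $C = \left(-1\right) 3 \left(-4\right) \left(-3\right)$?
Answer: $-3600$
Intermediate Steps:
$C = -36$ ($C = \left(-3\right) \left(-4\right) \left(-3\right) = 12 \left(-3\right) = -36$)
$4 C 5^{2} = 4 \left(-36\right) 5^{2} = \left(-144\right) 25 = -3600$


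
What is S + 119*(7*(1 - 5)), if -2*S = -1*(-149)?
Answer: -6813/2 ≈ -3406.5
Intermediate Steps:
S = -149/2 (S = -(-1)*(-149)/2 = -½*149 = -149/2 ≈ -74.500)
S + 119*(7*(1 - 5)) = -149/2 + 119*(7*(1 - 5)) = -149/2 + 119*(7*(-4)) = -149/2 + 119*(-28) = -149/2 - 3332 = -6813/2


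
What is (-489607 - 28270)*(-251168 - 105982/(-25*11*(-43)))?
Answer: 1538181476863414/11825 ≈ 1.3008e+11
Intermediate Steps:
(-489607 - 28270)*(-251168 - 105982/(-25*11*(-43))) = -517877*(-251168 - 105982/((-275*(-43)))) = -517877*(-251168 - 105982/11825) = -517877*(-2970167582/11825) = 1538181476863414/11825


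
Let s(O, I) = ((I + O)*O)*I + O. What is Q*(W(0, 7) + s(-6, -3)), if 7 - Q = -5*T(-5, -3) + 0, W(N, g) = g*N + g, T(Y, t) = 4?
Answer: -4347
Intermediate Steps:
W(N, g) = g + N*g (W(N, g) = N*g + g = g + N*g)
s(O, I) = O + I*O*(I + O) (s(O, I) = (O*(I + O))*I + O = I*O*(I + O) + O = O + I*O*(I + O))
Q = 27 (Q = 7 - (-5*4 + 0) = 7 - (-20 + 0) = 7 - 1*(-20) = 7 + 20 = 27)
Q*(W(0, 7) + s(-6, -3)) = 27*(7*(1 + 0) - 6*(1 + (-3)² - 3*(-6))) = 27*(7*1 - 6*(1 + 9 + 18)) = 27*(7 - 6*28) = 27*(7 - 168) = 27*(-161) = -4347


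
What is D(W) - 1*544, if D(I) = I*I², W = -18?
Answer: -6376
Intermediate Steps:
D(I) = I³
D(W) - 1*544 = (-18)³ - 1*544 = -5832 - 544 = -6376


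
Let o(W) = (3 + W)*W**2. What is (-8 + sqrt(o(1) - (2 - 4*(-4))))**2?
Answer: (8 - I*sqrt(14))**2 ≈ 50.0 - 59.867*I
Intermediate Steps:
o(W) = W**2*(3 + W)
(-8 + sqrt(o(1) - (2 - 4*(-4))))**2 = (-8 + sqrt(1**2*(3 + 1) - (2 - 4*(-4))))**2 = (-8 + sqrt(1*4 - (2 + 16)))**2 = (-8 + sqrt(4 - 1*18))**2 = (-8 + sqrt(4 - 18))**2 = (-8 + sqrt(-14))**2 = (-8 + I*sqrt(14))**2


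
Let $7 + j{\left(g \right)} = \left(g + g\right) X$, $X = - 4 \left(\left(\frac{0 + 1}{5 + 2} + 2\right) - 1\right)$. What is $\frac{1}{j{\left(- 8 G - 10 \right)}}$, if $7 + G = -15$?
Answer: $- \frac{7}{10673} \approx -0.00065586$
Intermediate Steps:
$G = -22$ ($G = -7 - 15 = -22$)
$X = - \frac{32}{7}$ ($X = - 4 \left(\left(1 \cdot \frac{1}{7} + 2\right) - 1\right) = - 4 \left(\left(\frac{1}{7} + 2\right) - 1\right) = - 4 \left(\frac{15}{7} - 1\right) = \left(-4\right) \frac{8}{7} = - \frac{32}{7} \approx -4.5714$)
$j{\left(g \right)} = -7 - \frac{64 g}{7}$ ($j{\left(g \right)} = -7 + \left(g + g\right) \left(- \frac{32}{7}\right) = -7 + 2 g \left(- \frac{32}{7}\right) = -7 - \frac{64 g}{7}$)
$\frac{1}{j{\left(- 8 G - 10 \right)}} = \frac{1}{-7 - \frac{64 \left(\left(-8\right) \left(-22\right) - 10\right)}{7}} = \frac{1}{-7 - \frac{64 \left(176 - 10\right)}{7}} = \frac{1}{-7 - \frac{10624}{7}} = \frac{1}{- \frac{10673}{7}} = - \frac{7}{10673}$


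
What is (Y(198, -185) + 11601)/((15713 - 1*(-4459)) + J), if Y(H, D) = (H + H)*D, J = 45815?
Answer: -61659/65987 ≈ -0.93441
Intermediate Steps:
Y(H, D) = 2*D*H (Y(H, D) = (2*H)*D = 2*D*H)
(Y(198, -185) + 11601)/((15713 - 1*(-4459)) + J) = (2*(-185)*198 + 11601)/((15713 - 1*(-4459)) + 45815) = (-73260 + 11601)/((15713 + 4459) + 45815) = -61659/(20172 + 45815) = -61659/65987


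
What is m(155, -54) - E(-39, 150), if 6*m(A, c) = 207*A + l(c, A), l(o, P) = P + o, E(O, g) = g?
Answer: 15643/3 ≈ 5214.3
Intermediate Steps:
m(A, c) = c/6 + 104*A/3 (m(A, c) = (207*A + (A + c))/6 = (c + 208*A)/6 = c/6 + 104*A/3)
m(155, -54) - E(-39, 150) = ((⅙)*(-54) + (104/3)*155) - 1*150 = (-9 + 16120/3) - 150 = 16093/3 - 150 = 15643/3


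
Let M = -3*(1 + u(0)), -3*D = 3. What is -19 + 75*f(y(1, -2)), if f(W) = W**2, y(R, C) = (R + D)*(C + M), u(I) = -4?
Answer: -19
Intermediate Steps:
D = -1 (D = -1/3*3 = -1)
M = 9 (M = -3*(1 - 4) = -3*(-3) = 9)
y(R, C) = (-1 + R)*(9 + C) (y(R, C) = (R - 1)*(C + 9) = (-1 + R)*(9 + C))
-19 + 75*f(y(1, -2)) = -19 + 75*(-9 - 1*(-2) + 9*1 - 2*1)**2 = -19 + 75*(-9 + 2 + 9 - 2)**2 = -19 + 75*0**2 = -19 + 75*0 = -19 + 0 = -19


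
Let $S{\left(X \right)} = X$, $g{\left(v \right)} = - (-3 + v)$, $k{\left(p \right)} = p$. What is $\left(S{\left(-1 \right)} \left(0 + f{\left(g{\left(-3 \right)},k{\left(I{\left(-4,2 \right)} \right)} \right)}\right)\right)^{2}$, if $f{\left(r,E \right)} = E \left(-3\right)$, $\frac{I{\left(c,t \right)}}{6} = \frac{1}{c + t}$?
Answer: $81$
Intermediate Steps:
$I{\left(c,t \right)} = \frac{6}{c + t}$
$g{\left(v \right)} = 3 - v$
$f{\left(r,E \right)} = - 3 E$
$\left(S{\left(-1 \right)} \left(0 + f{\left(g{\left(-3 \right)},k{\left(I{\left(-4,2 \right)} \right)} \right)}\right)\right)^{2} = \left(- (0 - 3 \frac{6}{-4 + 2})\right)^{2} = \left(- (0 - 3 \frac{6}{-2})\right)^{2} = \left(- (0 - 3 \cdot 6 \left(- \frac{1}{2}\right))\right)^{2} = \left(- (0 - -9)\right)^{2} = \left(- (0 + 9)\right)^{2} = \left(\left(-1\right) 9\right)^{2} = \left(-9\right)^{2} = 81$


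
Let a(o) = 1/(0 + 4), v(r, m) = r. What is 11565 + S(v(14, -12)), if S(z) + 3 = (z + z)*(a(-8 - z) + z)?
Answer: 11961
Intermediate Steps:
a(o) = ¼ (a(o) = 1/4 = ¼)
S(z) = -3 + 2*z*(¼ + z) (S(z) = -3 + (z + z)*(¼ + z) = -3 + (2*z)*(¼ + z) = -3 + 2*z*(¼ + z))
11565 + S(v(14, -12)) = 11565 + (-3 + (½)*14 + 2*14²) = 11565 + (-3 + 7 + 2*196) = 11565 + (-3 + 7 + 392) = 11565 + 396 = 11961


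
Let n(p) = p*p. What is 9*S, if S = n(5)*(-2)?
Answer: -450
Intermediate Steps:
n(p) = p²
S = -50 (S = 5²*(-2) = 25*(-2) = -50)
9*S = 9*(-50) = -450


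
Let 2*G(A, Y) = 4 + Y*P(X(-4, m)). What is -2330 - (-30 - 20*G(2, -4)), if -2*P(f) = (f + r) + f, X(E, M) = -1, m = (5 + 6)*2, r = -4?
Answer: -2380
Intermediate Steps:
m = 22 (m = 11*2 = 22)
P(f) = 2 - f (P(f) = -((f - 4) + f)/2 = -((-4 + f) + f)/2 = -(-4 + 2*f)/2 = 2 - f)
G(A, Y) = 2 + 3*Y/2 (G(A, Y) = (4 + Y*(2 - 1*(-1)))/2 = (4 + Y*(2 + 1))/2 = (4 + Y*3)/2 = (4 + 3*Y)/2 = 2 + 3*Y/2)
-2330 - (-30 - 20*G(2, -4)) = -2330 - (-30 - 20*(2 + (3/2)*(-4))) = -2330 - (-30 - 20*(2 - 6)) = -2330 - (-30 - 20*(-4)) = -2330 - (-30 + 80) = -2330 - 1*50 = -2330 - 50 = -2380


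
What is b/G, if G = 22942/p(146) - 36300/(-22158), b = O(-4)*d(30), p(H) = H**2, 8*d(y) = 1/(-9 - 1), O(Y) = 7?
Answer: -19679997/610533160 ≈ -0.032234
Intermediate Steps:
d(y) = -1/80 (d(y) = 1/(8*(-9 - 1)) = (1/8)/(-10) = (1/8)*(-1/10) = -1/80)
b = -7/80 (b = 7*(-1/80) = -7/80 ≈ -0.087500)
G = 106843303/39359994 (G = 22942/(146**2) - 36300/(-22158) = 22942/21316 - 36300*(-1/22158) = 22942*(1/21316) + 6050/3693 = 11471/10658 + 6050/3693 = 106843303/39359994 ≈ 2.7145)
b/G = -7/(80*106843303/39359994) = -7/80*39359994/106843303 = -19679997/610533160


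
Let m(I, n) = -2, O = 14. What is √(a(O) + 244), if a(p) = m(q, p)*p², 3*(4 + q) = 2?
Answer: 2*I*√37 ≈ 12.166*I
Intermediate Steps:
q = -10/3 (q = -4 + (⅓)*2 = -4 + ⅔ = -10/3 ≈ -3.3333)
a(p) = -2*p²
√(a(O) + 244) = √(-2*14² + 244) = √(-2*196 + 244) = √(-392 + 244) = √(-148) = 2*I*√37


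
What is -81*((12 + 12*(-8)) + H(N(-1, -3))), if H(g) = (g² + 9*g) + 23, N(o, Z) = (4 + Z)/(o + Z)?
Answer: 81891/16 ≈ 5118.2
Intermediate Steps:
N(o, Z) = (4 + Z)/(Z + o)
H(g) = 23 + g² + 9*g
-81*((12 + 12*(-8)) + H(N(-1, -3))) = -81*((12 + 12*(-8)) + (23 + ((4 - 3)/(-3 - 1))² + 9*((4 - 3)/(-3 - 1)))) = -81*((12 - 96) + (23 + (1/(-4))² + 9*(1/(-4)))) = -81*(-84 + (23 + (-¼*1)² + 9*(-¼*1))) = -81*(-84 + (23 + (-¼)² + 9*(-¼))) = -81*(-84 + (23 + 1/16 - 9/4)) = -81*(-84 + 333/16) = -81*(-1011/16) = 81891/16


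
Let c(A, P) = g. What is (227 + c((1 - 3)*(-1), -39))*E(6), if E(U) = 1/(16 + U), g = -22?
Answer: 205/22 ≈ 9.3182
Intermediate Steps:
c(A, P) = -22
(227 + c((1 - 3)*(-1), -39))*E(6) = (227 - 22)/(16 + 6) = 205/22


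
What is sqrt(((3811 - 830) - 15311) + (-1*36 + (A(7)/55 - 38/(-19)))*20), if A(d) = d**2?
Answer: I*sqrt(1572054)/11 ≈ 113.98*I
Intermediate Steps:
sqrt(((3811 - 830) - 15311) + (-1*36 + (A(7)/55 - 38/(-19)))*20) = sqrt(((3811 - 830) - 15311) + (-1*36 + (7**2/55 - 38/(-19)))*20) = sqrt((2981 - 15311) + (-36 + (49*(1/55) - 38*(-1/19)))*20) = sqrt(-12330 + (-36 + (49/55 + 2))*20) = sqrt(-12330 + (-36 + 159/55)*20) = sqrt(-12330 - 1821/55*20) = sqrt(-12330 - 7284/11) = sqrt(-142914/11) = I*sqrt(1572054)/11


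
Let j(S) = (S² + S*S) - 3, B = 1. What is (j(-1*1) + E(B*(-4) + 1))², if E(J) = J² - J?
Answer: 121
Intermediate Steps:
j(S) = -3 + 2*S² (j(S) = (S² + S²) - 3 = 2*S² - 3 = -3 + 2*S²)
(j(-1*1) + E(B*(-4) + 1))² = ((-3 + 2*(-1*1)²) + (1*(-4) + 1)*(-1 + (1*(-4) + 1)))² = ((-3 + 2*(-1)²) + (-4 + 1)*(-1 + (-4 + 1)))² = ((-3 + 2*1) - 3*(-1 - 3))² = ((-3 + 2) - 3*(-4))² = (-1 + 12)² = 11² = 121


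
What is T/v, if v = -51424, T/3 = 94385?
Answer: -283155/51424 ≈ -5.5063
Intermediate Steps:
T = 283155 (T = 3*94385 = 283155)
T/v = 283155/(-51424) = 283155*(-1/51424) = -283155/51424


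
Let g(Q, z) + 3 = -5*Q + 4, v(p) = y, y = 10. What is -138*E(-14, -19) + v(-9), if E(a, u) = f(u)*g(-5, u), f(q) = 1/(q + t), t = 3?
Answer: 937/4 ≈ 234.25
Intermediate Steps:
v(p) = 10
f(q) = 1/(3 + q) (f(q) = 1/(q + 3) = 1/(3 + q))
g(Q, z) = 1 - 5*Q (g(Q, z) = -3 + (-5*Q + 4) = -3 + (4 - 5*Q) = 1 - 5*Q)
E(a, u) = 26/(3 + u) (E(a, u) = (1 - 5*(-5))/(3 + u) = (1 + 25)/(3 + u) = 26/(3 + u))
-138*E(-14, -19) + v(-9) = -3588/(3 - 19) + 10 = -3588/(-16) + 10 = -3588*(-1)/16 + 10 = -138*(-13/8) + 10 = 897/4 + 10 = 937/4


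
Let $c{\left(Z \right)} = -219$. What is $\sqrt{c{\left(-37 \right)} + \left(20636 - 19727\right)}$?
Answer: $\sqrt{690} \approx 26.268$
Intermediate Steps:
$\sqrt{c{\left(-37 \right)} + \left(20636 - 19727\right)} = \sqrt{-219 + \left(20636 - 19727\right)} = \sqrt{-219 + 909} = \sqrt{690}$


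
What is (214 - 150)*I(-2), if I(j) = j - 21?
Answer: -1472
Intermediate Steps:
I(j) = -21 + j
(214 - 150)*I(-2) = (214 - 150)*(-21 - 2) = 64*(-23) = -1472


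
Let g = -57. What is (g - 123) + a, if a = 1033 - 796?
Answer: 57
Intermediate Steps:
a = 237
(g - 123) + a = (-57 - 123) + 237 = -180 + 237 = 57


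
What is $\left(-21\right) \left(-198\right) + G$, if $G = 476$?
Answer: $4634$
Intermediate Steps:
$\left(-21\right) \left(-198\right) + G = \left(-21\right) \left(-198\right) + 476 = 4158 + 476 = 4634$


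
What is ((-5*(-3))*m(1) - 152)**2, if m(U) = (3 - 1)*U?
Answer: 14884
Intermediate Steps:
m(U) = 2*U
((-5*(-3))*m(1) - 152)**2 = ((-5*(-3))*(2*1) - 152)**2 = (15*2 - 152)**2 = (30 - 152)**2 = (-122)**2 = 14884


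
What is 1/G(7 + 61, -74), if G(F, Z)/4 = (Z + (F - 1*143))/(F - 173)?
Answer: 105/596 ≈ 0.17617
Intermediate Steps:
G(F, Z) = 4*(-143 + F + Z)/(-173 + F) (G(F, Z) = 4*((Z + (F - 1*143))/(F - 173)) = 4*((Z + (F - 143))/(-173 + F)) = 4*((Z + (-143 + F))/(-173 + F)) = 4*((-143 + F + Z)/(-173 + F)) = 4*(-143 + F + Z)/(-173 + F))
1/G(7 + 61, -74) = 1/(4*(-143 + (7 + 61) - 74)/(-173 + (7 + 61))) = 1/(4*(-143 + 68 - 74)/(-173 + 68)) = 1/(4*(-149)/(-105)) = 1/(4*(-1/105)*(-149)) = 1/(596/105) = 105/596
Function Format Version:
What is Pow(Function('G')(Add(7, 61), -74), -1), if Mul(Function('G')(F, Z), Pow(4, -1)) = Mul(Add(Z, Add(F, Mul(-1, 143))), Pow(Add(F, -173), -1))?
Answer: Rational(105, 596) ≈ 0.17617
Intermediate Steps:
Function('G')(F, Z) = Mul(4, Pow(Add(-173, F), -1), Add(-143, F, Z)) (Function('G')(F, Z) = Mul(4, Mul(Add(Z, Add(F, Mul(-1, 143))), Pow(Add(F, -173), -1))) = Mul(4, Mul(Add(Z, Add(F, -143)), Pow(Add(-173, F), -1))) = Mul(4, Mul(Add(Z, Add(-143, F)), Pow(Add(-173, F), -1))) = Mul(4, Mul(Add(-143, F, Z), Pow(Add(-173, F), -1))) = Mul(4, Mul(Pow(Add(-173, F), -1), Add(-143, F, Z))) = Mul(4, Pow(Add(-173, F), -1), Add(-143, F, Z)))
Pow(Function('G')(Add(7, 61), -74), -1) = Pow(Mul(4, Pow(Add(-173, Add(7, 61)), -1), Add(-143, Add(7, 61), -74)), -1) = Pow(Mul(4, Pow(Add(-173, 68), -1), Add(-143, 68, -74)), -1) = Pow(Mul(4, Pow(-105, -1), -149), -1) = Pow(Mul(4, Rational(-1, 105), -149), -1) = Pow(Rational(596, 105), -1) = Rational(105, 596)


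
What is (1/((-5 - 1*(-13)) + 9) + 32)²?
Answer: 297025/289 ≈ 1027.8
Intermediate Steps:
(1/((-5 - 1*(-13)) + 9) + 32)² = (1/((-5 + 13) + 9) + 32)² = (1/(8 + 9) + 32)² = (1/17 + 32)² = (545/17)² = 297025/289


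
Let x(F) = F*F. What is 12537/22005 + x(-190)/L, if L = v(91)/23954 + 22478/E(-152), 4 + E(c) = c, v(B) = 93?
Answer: -20567429875433/82277841705 ≈ -249.98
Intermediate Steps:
x(F) = F²
E(c) = -4 + c
L = -67302938/467103 (L = 93/23954 + 22478/(-4 - 152) = 93*(1/23954) + 22478/(-156) = 93/23954 + 22478*(-1/156) = 93/23954 - 11239/78 = -67302938/467103 ≈ -144.09)
12537/22005 + x(-190)/L = 12537/22005 + (-190)²/(-67302938/467103) = 12537*(1/22005) + 36100*(-467103/67302938) = 1393/2445 - 8431209150/33651469 = -20567429875433/82277841705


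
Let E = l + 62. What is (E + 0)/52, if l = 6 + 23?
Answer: 7/4 ≈ 1.7500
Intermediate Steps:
l = 29
E = 91 (E = 29 + 62 = 91)
(E + 0)/52 = (91 + 0)/52 = 91*(1/52) = 7/4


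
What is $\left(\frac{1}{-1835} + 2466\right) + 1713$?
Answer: $\frac{7668464}{1835} \approx 4179.0$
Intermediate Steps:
$\left(\frac{1}{-1835} + 2466\right) + 1713 = \left(- \frac{1}{1835} + 2466\right) + 1713 = \frac{4525109}{1835} + 1713 = \frac{7668464}{1835}$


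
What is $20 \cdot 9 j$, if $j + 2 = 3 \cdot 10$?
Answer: $5040$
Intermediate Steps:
$j = 28$ ($j = -2 + 3 \cdot 10 = -2 + 30 = 28$)
$20 \cdot 9 j = 20 \cdot 9 \cdot 28 = 180 \cdot 28 = 5040$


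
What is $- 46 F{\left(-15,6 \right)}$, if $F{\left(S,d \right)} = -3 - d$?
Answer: $414$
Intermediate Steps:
$- 46 F{\left(-15,6 \right)} = - 46 \left(-3 - 6\right) = \left(-46\right) \left(-9\right) = 414$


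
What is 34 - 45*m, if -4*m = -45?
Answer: -1889/4 ≈ -472.25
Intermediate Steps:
m = 45/4 (m = -1/4*(-45) = 45/4 ≈ 11.250)
34 - 45*m = 34 - 45*45/4 = 34 - 2025/4 = -1889/4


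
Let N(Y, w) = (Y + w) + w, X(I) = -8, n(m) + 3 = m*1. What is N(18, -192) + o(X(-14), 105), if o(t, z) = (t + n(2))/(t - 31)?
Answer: -4755/13 ≈ -365.77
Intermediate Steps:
n(m) = -3 + m (n(m) = -3 + m*1 = -3 + m)
N(Y, w) = Y + 2*w
o(t, z) = (-1 + t)/(-31 + t) (o(t, z) = (t + (-3 + 2))/(t - 31) = (t - 1)/(-31 + t) = (-1 + t)/(-31 + t))
N(18, -192) + o(X(-14), 105) = (18 + 2*(-192)) + (-1 - 8)/(-31 - 8) = (18 - 384) - 9/(-39) = -366 - 1/39*(-9) = -366 + 3/13 = -4755/13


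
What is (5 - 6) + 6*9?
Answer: 53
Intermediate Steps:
(5 - 6) + 6*9 = -1 + 54 = 53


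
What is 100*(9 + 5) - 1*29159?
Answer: -27759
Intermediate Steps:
100*(9 + 5) - 1*29159 = 100*14 - 29159 = 1400 - 29159 = -27759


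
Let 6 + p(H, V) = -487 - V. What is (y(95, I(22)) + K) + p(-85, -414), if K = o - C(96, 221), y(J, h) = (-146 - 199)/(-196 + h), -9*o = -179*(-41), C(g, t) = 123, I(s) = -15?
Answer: -1929022/1899 ≈ -1015.8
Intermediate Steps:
p(H, V) = -493 - V (p(H, V) = -6 + (-487 - V) = -493 - V)
o = -7339/9 (o = -(-179)*(-41)/9 = -1/9*7339 = -7339/9 ≈ -815.44)
y(J, h) = -345/(-196 + h)
K = -8446/9 (K = -7339/9 - 1*123 = -7339/9 - 123 = -8446/9 ≈ -938.44)
(y(95, I(22)) + K) + p(-85, -414) = (-345/(-196 - 15) - 8446/9) + (-493 - 1*(-414)) = (-345/(-211) - 8446/9) + (-493 + 414) = (-345*(-1/211) - 8446/9) - 79 = (345/211 - 8446/9) - 79 = -1779001/1899 - 79 = -1929022/1899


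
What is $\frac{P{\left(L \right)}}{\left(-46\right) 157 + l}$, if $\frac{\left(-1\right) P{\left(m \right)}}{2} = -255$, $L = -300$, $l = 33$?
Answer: $- \frac{510}{7189} \approx -0.070942$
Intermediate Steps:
$P{\left(m \right)} = 510$ ($P{\left(m \right)} = \left(-2\right) \left(-255\right) = 510$)
$\frac{P{\left(L \right)}}{\left(-46\right) 157 + l} = \frac{510}{\left(-46\right) 157 + 33} = \frac{510}{-7222 + 33} = \frac{510}{-7189} = 510 \left(- \frac{1}{7189}\right) = - \frac{510}{7189}$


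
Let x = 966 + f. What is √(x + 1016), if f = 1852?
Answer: 3*√426 ≈ 61.919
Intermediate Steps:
x = 2818 (x = 966 + 1852 = 2818)
√(x + 1016) = √(2818 + 1016) = √3834 = 3*√426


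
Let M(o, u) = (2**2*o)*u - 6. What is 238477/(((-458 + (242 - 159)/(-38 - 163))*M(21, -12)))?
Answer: 15977959/31143658 ≈ 0.51304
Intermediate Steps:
M(o, u) = -6 + 4*o*u (M(o, u) = (4*o)*u - 6 = 4*o*u - 6 = -6 + 4*o*u)
238477/(((-458 + (242 - 159)/(-38 - 163))*M(21, -12))) = 238477/(((-458 + (242 - 159)/(-38 - 163))*(-6 + 4*21*(-12)))) = 238477/(((-458 + 83/(-201))*(-6 - 1008))) = 238477/(((-458 + 83*(-1/201))*(-1014))) = 238477/(((-458 - 83/201)*(-1014))) = 238477/((-92141/201*(-1014))) = 238477/(31143658/67) = 238477*(67/31143658) = 15977959/31143658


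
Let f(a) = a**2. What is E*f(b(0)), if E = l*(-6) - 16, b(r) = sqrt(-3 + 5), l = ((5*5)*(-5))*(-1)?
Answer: -1532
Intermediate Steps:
l = 125 (l = (25*(-5))*(-1) = -125*(-1) = 125)
b(r) = sqrt(2)
E = -766 (E = 125*(-6) - 16 = -750 - 16 = -766)
E*f(b(0)) = -766*(sqrt(2))**2 = -766*2 = -1532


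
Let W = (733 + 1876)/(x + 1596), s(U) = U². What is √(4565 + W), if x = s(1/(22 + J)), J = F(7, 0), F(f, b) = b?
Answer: √2724920869280665/772465 ≈ 67.577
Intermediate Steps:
J = 0
x = 1/484 (x = (1/(22 + 0))² = (1/22)² = 1/484 ≈ 0.0020661)
W = 1262756/772465 (W = (733 + 1876)/(1/484 + 1596) = 2609/(772465/484) = 2609*(484/772465) = 1262756/772465 ≈ 1.6347)
√(4565 + W) = √(4565 + 1262756/772465) = √(3527565481/772465) = √2724920869280665/772465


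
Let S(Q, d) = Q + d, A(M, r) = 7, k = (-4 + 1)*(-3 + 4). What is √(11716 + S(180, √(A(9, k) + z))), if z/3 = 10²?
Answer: √(11896 + √307) ≈ 109.15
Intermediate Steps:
k = -3 (k = -3*1 = -3)
z = 300 (z = 3*10² = 3*100 = 300)
√(11716 + S(180, √(A(9, k) + z))) = √(11716 + (180 + √(7 + 300))) = √(11716 + (180 + √307)) = √(11896 + √307)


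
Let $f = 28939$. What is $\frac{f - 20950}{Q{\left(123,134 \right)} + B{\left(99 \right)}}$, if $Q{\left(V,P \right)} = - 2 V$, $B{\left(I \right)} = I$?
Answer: $- \frac{2663}{49} \approx -54.347$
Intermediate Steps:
$\frac{f - 20950}{Q{\left(123,134 \right)} + B{\left(99 \right)}} = \frac{28939 - 20950}{\left(-2\right) 123 + 99} = \frac{7989}{-246 + 99} = \frac{7989}{-147} = 7989 \left(- \frac{1}{147}\right) = - \frac{2663}{49}$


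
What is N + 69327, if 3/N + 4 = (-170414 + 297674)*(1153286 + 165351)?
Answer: 11633746164993435/167809744616 ≈ 69327.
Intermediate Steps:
N = 3/167809744616 (N = 3/(-4 + (-170414 + 297674)*(1153286 + 165351)) = 3/(-4 + 127260*1318637) = 3/(-4 + 167809744620) = 3/167809744616 ≈ 1.7877e-11)
N + 69327 = 3/167809744616 + 69327 = 11633746164993435/167809744616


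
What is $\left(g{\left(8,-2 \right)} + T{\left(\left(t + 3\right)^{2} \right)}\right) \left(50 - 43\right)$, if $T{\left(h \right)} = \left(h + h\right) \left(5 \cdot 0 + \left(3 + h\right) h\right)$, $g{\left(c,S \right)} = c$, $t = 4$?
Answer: $1747984$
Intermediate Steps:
$T{\left(h \right)} = 2 h^{2} \left(3 + h\right)$ ($T{\left(h \right)} = 2 h \left(0 + h \left(3 + h\right)\right) = 2 h h \left(3 + h\right) = 2 h^{2} \left(3 + h\right)$)
$\left(g{\left(8,-2 \right)} + T{\left(\left(t + 3\right)^{2} \right)}\right) \left(50 - 43\right) = \left(8 + 2 \left(\left(4 + 3\right)^{2}\right)^{2} \left(3 + \left(4 + 3\right)^{2}\right)\right) \left(50 - 43\right) = \left(8 + 2 \left(7^{2}\right)^{2} \left(3 + 7^{2}\right)\right) \left(50 - 43\right) = \left(8 + 2 \cdot 49^{2} \left(3 + 49\right)\right) 7 = \left(8 + 2 \cdot 2401 \cdot 52\right) 7 = \left(8 + 249704\right) 7 = 249712 \cdot 7 = 1747984$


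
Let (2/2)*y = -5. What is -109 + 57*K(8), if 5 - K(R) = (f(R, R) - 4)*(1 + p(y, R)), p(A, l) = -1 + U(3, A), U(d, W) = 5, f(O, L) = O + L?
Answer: -3244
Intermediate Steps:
f(O, L) = L + O
y = -5
p(A, l) = 4 (p(A, l) = -1 + 5 = 4)
K(R) = 25 - 10*R (K(R) = 5 - ((R + R) - 4)*(1 + 4) = 5 - (2*R - 4)*5 = 5 - (-4 + 2*R)*5 = 5 - (-20 + 10*R) = 5 + (20 - 10*R) = 25 - 10*R)
-109 + 57*K(8) = -109 + 57*(25 - 10*8) = -109 + 57*(25 - 80) = -109 + 57*(-55) = -109 - 3135 = -3244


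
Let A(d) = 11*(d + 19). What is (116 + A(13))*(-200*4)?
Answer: -374400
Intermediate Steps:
A(d) = 209 + 11*d (A(d) = 11*(19 + d) = 209 + 11*d)
(116 + A(13))*(-200*4) = (116 + (209 + 11*13))*(-200*4) = (116 + (209 + 143))*(-800) = (116 + 352)*(-800) = 468*(-800) = -374400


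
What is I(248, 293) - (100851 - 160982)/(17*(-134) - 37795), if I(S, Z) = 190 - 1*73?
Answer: 4628410/40073 ≈ 115.50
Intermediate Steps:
I(S, Z) = 117 (I(S, Z) = 190 - 73 = 117)
I(248, 293) - (100851 - 160982)/(17*(-134) - 37795) = 117 - (100851 - 160982)/(17*(-134) - 37795) = 117 - (-60131)/(-2278 - 37795) = 117 - (-60131)/(-40073) = 117 - (-60131)*(-1)/40073 = 117 - 1*60131/40073 = 117 - 60131/40073 = 4628410/40073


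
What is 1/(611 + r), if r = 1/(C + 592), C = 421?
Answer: 1013/618944 ≈ 0.0016367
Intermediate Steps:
r = 1/1013 (r = 1/(421 + 592) = 1/1013 ≈ 0.00098717)
1/(611 + r) = 1/(611 + 1/1013) = 1/(618944/1013) = 1013/618944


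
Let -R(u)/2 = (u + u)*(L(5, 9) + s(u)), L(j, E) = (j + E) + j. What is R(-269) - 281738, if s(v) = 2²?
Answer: -256990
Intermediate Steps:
L(j, E) = E + 2*j (L(j, E) = (E + j) + j = E + 2*j)
s(v) = 4
R(u) = -92*u (R(u) = -2*(u + u)*((9 + 2*5) + 4) = -2*2*u*((9 + 10) + 4) = -2*2*u*(19 + 4) = -2*2*u*23 = -92*u)
R(-269) - 281738 = -92*(-269) - 281738 = 24748 - 281738 = -256990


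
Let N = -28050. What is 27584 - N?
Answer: 55634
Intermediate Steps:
27584 - N = 27584 - 1*(-28050) = 27584 + 28050 = 55634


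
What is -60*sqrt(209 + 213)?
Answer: -60*sqrt(422) ≈ -1232.6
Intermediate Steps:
-60*sqrt(209 + 213) = -60*sqrt(422)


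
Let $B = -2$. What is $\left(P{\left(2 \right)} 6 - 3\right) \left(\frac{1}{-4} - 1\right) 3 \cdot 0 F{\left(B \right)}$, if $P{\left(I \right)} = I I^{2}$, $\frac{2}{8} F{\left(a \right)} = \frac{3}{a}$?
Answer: $0$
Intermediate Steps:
$F{\left(a \right)} = \frac{12}{a}$ ($F{\left(a \right)} = 4 \frac{3}{a} = \frac{12}{a}$)
$P{\left(I \right)} = I^{3}$
$\left(P{\left(2 \right)} 6 - 3\right) \left(\frac{1}{-4} - 1\right) 3 \cdot 0 F{\left(B \right)} = \left(2^{3} \cdot 6 - 3\right) \left(\frac{1}{-4} - 1\right) 3 \cdot 0 \frac{12}{-2} = \left(8 \cdot 6 - 3\right) \left(- \frac{1}{4} - 1\right) 3 \cdot 0 \cdot 12 \left(- \frac{1}{2}\right) = \left(48 - 3\right) \left(- \frac{5}{4}\right) 3 \cdot 0 \left(-6\right) = 45 \left(- \frac{15}{4}\right) 0 \left(-6\right) = 45 \cdot 0 \left(-6\right) = 45 \cdot 0 = 0$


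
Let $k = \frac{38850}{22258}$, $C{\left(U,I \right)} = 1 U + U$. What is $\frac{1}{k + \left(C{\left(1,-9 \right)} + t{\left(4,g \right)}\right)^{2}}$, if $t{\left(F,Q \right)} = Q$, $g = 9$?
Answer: $\frac{11129}{1366034} \approx 0.0081469$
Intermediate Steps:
$C{\left(U,I \right)} = 2 U$ ($C{\left(U,I \right)} = U + U = 2 U$)
$k = \frac{19425}{11129}$ ($k = 38850 \cdot \frac{1}{22258} = \frac{19425}{11129} \approx 1.7454$)
$\frac{1}{k + \left(C{\left(1,-9 \right)} + t{\left(4,g \right)}\right)^{2}} = \frac{1}{\frac{19425}{11129} + \left(2 \cdot 1 + 9\right)^{2}} = \frac{1}{\frac{19425}{11129} + \left(2 + 9\right)^{2}} = \frac{1}{\frac{19425}{11129} + 11^{2}} = \frac{1}{\frac{19425}{11129} + 121} = \frac{1}{\frac{1366034}{11129}} = \frac{11129}{1366034}$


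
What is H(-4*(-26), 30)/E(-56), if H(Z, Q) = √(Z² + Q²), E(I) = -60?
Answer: -√2929/30 ≈ -1.8040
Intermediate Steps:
H(Z, Q) = √(Q² + Z²)
H(-4*(-26), 30)/E(-56) = √(30² + (-4*(-26))²)/(-60) = √(900 + 104²)*(-1/60) = √(900 + 10816)*(-1/60) = √11716*(-1/60) = (2*√2929)*(-1/60) = -√2929/30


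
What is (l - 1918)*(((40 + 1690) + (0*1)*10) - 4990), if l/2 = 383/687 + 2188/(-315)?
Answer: 90808345808/14427 ≈ 6.2943e+6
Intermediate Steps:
l = -921674/72135 (l = 2*(383/687 + 2188/(-315)) = 2*(383*(1/687) + 2188*(-1/315)) = 2*(383/687 - 2188/315) = 2*(-460837/72135) = -921674/72135 ≈ -12.777)
(l - 1918)*(((40 + 1690) + (0*1)*10) - 4990) = (-921674/72135 - 1918)*(((40 + 1690) + (0*1)*10) - 4990) = -139276604*((1730 + 0*10) - 4990)/72135 = -139276604*((1730 + 0) - 4990)/72135 = -139276604*(1730 - 4990)/72135 = -139276604/72135*(-3260) = 90808345808/14427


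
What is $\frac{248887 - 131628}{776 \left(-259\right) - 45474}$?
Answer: $- \frac{117259}{246458} \approx -0.47578$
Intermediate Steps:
$\frac{248887 - 131628}{776 \left(-259\right) - 45474} = \frac{117259}{-200984 - 45474} = \frac{117259}{-246458} = 117259 \left(- \frac{1}{246458}\right) = - \frac{117259}{246458}$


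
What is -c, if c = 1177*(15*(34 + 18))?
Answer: -918060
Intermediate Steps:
c = 918060 (c = 1177*(15*52) = 1177*780 = 918060)
-c = -1*918060 = -918060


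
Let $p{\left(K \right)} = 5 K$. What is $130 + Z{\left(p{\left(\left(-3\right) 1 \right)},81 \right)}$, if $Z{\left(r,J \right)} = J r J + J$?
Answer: $-98204$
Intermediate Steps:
$Z{\left(r,J \right)} = J + r J^{2}$ ($Z{\left(r,J \right)} = r J^{2} + J = J + r J^{2}$)
$130 + Z{\left(p{\left(\left(-3\right) 1 \right)},81 \right)} = 130 + 81 \left(1 + 81 \cdot 5 \left(\left(-3\right) 1\right)\right) = 130 + 81 \left(1 + 81 \cdot 5 \left(-3\right)\right) = 130 + 81 \left(1 + 81 \left(-15\right)\right) = 130 + 81 \left(1 - 1215\right) = 130 + 81 \left(-1214\right) = 130 - 98334 = -98204$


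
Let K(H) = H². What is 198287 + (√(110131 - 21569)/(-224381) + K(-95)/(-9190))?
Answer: 364449701/1838 - √88562/224381 ≈ 1.9829e+5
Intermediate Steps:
198287 + (√(110131 - 21569)/(-224381) + K(-95)/(-9190)) = 198287 + (√(110131 - 21569)/(-224381) + (-95)²/(-9190)) = 198287 + (√88562*(-1/224381) + 9025*(-1/9190)) = 198287 + (-√88562/224381 - 1805/1838) = 198287 + (-1805/1838 - √88562/224381) = 364449701/1838 - √88562/224381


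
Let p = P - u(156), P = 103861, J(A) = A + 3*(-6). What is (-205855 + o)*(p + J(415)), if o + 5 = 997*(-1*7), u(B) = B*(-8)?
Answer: -22455791534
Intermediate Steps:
J(A) = -18 + A (J(A) = A - 18 = -18 + A)
u(B) = -8*B
p = 105109 (p = 103861 - (-8)*156 = 103861 - 1*(-1248) = 103861 + 1248 = 105109)
o = -6984 (o = -5 + 997*(-1*7) = -5 + 997*(-7) = -5 - 6979 = -6984)
(-205855 + o)*(p + J(415)) = (-205855 - 6984)*(105109 + (-18 + 415)) = -212839*(105109 + 397) = -212839*105506 = -22455791534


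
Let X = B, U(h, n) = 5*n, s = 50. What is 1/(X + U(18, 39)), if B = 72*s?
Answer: 1/3795 ≈ 0.00026350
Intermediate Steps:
B = 3600 (B = 72*50 = 3600)
X = 3600
1/(X + U(18, 39)) = 1/(3600 + 5*39) = 1/(3600 + 195) = 1/3795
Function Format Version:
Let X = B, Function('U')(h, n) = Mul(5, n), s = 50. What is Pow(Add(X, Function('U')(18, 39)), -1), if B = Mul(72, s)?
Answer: Rational(1, 3795) ≈ 0.00026350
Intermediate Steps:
B = 3600 (B = Mul(72, 50) = 3600)
X = 3600
Pow(Add(X, Function('U')(18, 39)), -1) = Pow(Add(3600, Mul(5, 39)), -1) = Pow(Add(3600, 195), -1) = Pow(3795, -1) = Rational(1, 3795)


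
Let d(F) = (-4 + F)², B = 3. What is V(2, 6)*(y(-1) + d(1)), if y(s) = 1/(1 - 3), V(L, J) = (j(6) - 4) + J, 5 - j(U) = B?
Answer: 34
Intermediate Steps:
j(U) = 2 (j(U) = 5 - 1*3 = 5 - 3 = 2)
V(L, J) = -2 + J (V(L, J) = (2 - 4) + J = -2 + J)
y(s) = -½ (y(s) = 1/(-2) = -½)
V(2, 6)*(y(-1) + d(1)) = (-2 + 6)*(-½ + (-4 + 1)²) = 4*(-½ + (-3)²) = 4*(-½ + 9) = 4*(17/2) = 34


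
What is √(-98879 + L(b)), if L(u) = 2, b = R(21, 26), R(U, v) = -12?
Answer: I*√98877 ≈ 314.45*I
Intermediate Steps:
b = -12
√(-98879 + L(b)) = √(-98879 + 2) = √(-98877) = I*√98877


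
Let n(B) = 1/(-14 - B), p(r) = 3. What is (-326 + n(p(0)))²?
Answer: 30724849/289 ≈ 1.0631e+5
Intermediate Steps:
(-326 + n(p(0)))² = (-326 - 1/(14 + 3))² = (-326 - 1/17)² = (-5543/17)² = 30724849/289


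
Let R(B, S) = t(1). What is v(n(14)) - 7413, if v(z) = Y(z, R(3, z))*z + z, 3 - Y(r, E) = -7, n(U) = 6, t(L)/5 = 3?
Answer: -7347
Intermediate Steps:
t(L) = 15 (t(L) = 5*3 = 15)
R(B, S) = 15
Y(r, E) = 10 (Y(r, E) = 3 - 1*(-7) = 3 + 7 = 10)
v(z) = 11*z (v(z) = 10*z + z = 11*z)
v(n(14)) - 7413 = 11*6 - 7413 = 66 - 7413 = -7347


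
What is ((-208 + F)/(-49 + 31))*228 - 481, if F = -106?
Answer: 10489/3 ≈ 3496.3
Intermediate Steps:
((-208 + F)/(-49 + 31))*228 - 481 = ((-208 - 106)/(-49 + 31))*228 - 481 = -314/(-18)*228 - 481 = -314*(-1/18)*228 - 481 = (157/9)*228 - 481 = 11932/3 - 481 = 10489/3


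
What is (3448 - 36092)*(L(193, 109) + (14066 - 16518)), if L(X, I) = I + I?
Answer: 72926696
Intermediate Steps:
L(X, I) = 2*I
(3448 - 36092)*(L(193, 109) + (14066 - 16518)) = (3448 - 36092)*(2*109 + (14066 - 16518)) = -32644*(218 - 2452) = -32644*(-2234) = 72926696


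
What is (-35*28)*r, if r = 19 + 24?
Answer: -42140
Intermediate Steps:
r = 43
(-35*28)*r = -35*28*43 = -980*43 = -42140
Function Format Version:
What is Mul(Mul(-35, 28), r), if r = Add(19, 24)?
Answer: -42140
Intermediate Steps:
r = 43
Mul(Mul(-35, 28), r) = Mul(Mul(-35, 28), 43) = Mul(-980, 43) = -42140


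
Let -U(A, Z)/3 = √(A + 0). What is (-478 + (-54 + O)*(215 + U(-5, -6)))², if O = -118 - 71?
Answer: 2777057524 - 76870134*I*√5 ≈ 2.7771e+9 - 1.7189e+8*I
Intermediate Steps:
O = -189
U(A, Z) = -3*√A (U(A, Z) = -3*√(A + 0) = -3*√A)
(-478 + (-54 + O)*(215 + U(-5, -6)))² = (-478 + (-54 - 189)*(215 - 3*I*√5))² = (-478 - 243*(215 - 3*I*√5))² = (-478 + (-52245 + 729*I*√5))² = (-52723 + 729*I*√5)²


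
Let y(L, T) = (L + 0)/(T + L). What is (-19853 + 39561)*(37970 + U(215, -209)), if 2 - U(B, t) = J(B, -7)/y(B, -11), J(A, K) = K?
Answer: 160923860864/215 ≈ 7.4848e+8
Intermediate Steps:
y(L, T) = L/(L + T)
U(B, t) = 2 + 7*(-11 + B)/B (U(B, t) = 2 - (-7)/(B/(B - 11)) = 2 - (-7)/(B/(-11 + B)) = 2 - (-7)*(-11 + B)/B = 2 + 7*(-11 + B)/B)
(-19853 + 39561)*(37970 + U(215, -209)) = (-19853 + 39561)*(37970 + (9 - 77/215)) = 19708*(37970 + (9 - 77*1/215)) = 19708*(37970 + (9 - 77/215)) = 19708*(37970 + 1858/215) = 19708*(8165408/215) = 160923860864/215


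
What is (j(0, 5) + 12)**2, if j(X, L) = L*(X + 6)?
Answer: 1764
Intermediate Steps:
j(X, L) = L*(6 + X)
(j(0, 5) + 12)**2 = (5*(6 + 0) + 12)**2 = (5*6 + 12)**2 = (30 + 12)**2 = 42**2 = 1764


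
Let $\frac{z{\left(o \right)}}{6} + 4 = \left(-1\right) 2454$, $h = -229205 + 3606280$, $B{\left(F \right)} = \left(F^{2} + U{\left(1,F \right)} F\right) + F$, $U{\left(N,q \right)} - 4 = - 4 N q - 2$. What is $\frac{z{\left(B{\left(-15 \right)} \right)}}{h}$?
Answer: $- \frac{14748}{3377075} \approx -0.0043671$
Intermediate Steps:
$U{\left(N,q \right)} = 2 - 4 N q$ ($U{\left(N,q \right)} = 4 + \left(- 4 N q - 2\right) = 4 - \left(2 + 4 N q\right) = 2 - 4 N q$)
$B{\left(F \right)} = F + F^{2} + F \left(2 - 4 F\right)$ ($B{\left(F \right)} = \left(F^{2} + \left(2 - 4 F\right) F\right) + F = \left(F^{2} + F \left(2 - 4 F\right)\right) + F = F + F^{2} + F \left(2 - 4 F\right)$)
$h = 3377075$
$z{\left(o \right)} = -14748$ ($z{\left(o \right)} = -24 + 6 \left(\left(-1\right) 2454\right) = -24 + 6 \left(-2454\right) = -24 - 14724 = -14748$)
$\frac{z{\left(B{\left(-15 \right)} \right)}}{h} = - \frac{14748}{3377075}$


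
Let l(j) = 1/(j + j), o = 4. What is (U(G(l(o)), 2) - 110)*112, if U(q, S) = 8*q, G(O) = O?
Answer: -12208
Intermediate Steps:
l(j) = 1/(2*j)
(U(G(l(o)), 2) - 110)*112 = (8*((½)/4) - 110)*112 = (8*((½)*(¼)) - 110)*112 = (8*(⅛) - 110)*112 = (1 - 110)*112 = -109*112 = -12208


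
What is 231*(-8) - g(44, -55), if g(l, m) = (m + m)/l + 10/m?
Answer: -40597/22 ≈ -1845.3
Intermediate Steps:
g(l, m) = 10/m + 2*m/l (g(l, m) = (2*m)/l + 10/m = 2*m/l + 10/m = 10/m + 2*m/l)
231*(-8) - g(44, -55) = 231*(-8) - (10/(-55) + 2*(-55)/44) = -1848 - (10*(-1/55) + 2*(-55)*(1/44)) = -1848 - (-2/11 - 5/2) = -1848 - 1*(-59/22) = -1848 + 59/22 = -40597/22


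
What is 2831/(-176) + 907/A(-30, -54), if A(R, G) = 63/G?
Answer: -977609/1232 ≈ -793.51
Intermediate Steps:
2831/(-176) + 907/A(-30, -54) = 2831/(-176) + 907/((63/(-54))) = 2831*(-1/176) + 907/((63*(-1/54))) = -2831/176 + 907/(-7/6) = -2831/176 + 907*(-6/7) = -2831/176 - 5442/7 = -977609/1232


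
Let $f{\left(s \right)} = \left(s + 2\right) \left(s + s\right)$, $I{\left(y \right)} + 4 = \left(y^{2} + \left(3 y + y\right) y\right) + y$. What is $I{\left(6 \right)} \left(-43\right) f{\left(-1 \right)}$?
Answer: $15652$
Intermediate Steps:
$I{\left(y \right)} = -4 + y + 5 y^{2}$ ($I{\left(y \right)} = -4 + \left(\left(y^{2} + \left(3 y + y\right) y\right) + y\right) = -4 + \left(\left(y^{2} + 4 y y\right) + y\right) = -4 + \left(\left(y^{2} + 4 y^{2}\right) + y\right) = -4 + \left(5 y^{2} + y\right) = -4 + \left(y + 5 y^{2}\right) = -4 + y + 5 y^{2}$)
$f{\left(s \right)} = 2 s \left(2 + s\right)$ ($f{\left(s \right)} = \left(2 + s\right) 2 s = 2 s \left(2 + s\right)$)
$I{\left(6 \right)} \left(-43\right) f{\left(-1 \right)} = \left(-4 + 6 + 5 \cdot 6^{2}\right) \left(-43\right) 2 \left(-1\right) \left(2 - 1\right) = \left(-4 + 6 + 5 \cdot 36\right) \left(-43\right) 2 \left(-1\right) 1 = \left(-4 + 6 + 180\right) \left(-43\right) \left(-2\right) = 182 \left(-43\right) \left(-2\right) = \left(-7826\right) \left(-2\right) = 15652$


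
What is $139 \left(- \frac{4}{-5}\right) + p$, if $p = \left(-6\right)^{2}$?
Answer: $\frac{736}{5} \approx 147.2$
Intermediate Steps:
$p = 36$
$139 \left(- \frac{4}{-5}\right) + p = 139 \left(- \frac{4}{-5}\right) + 36 = 139 \left(\left(-4\right) \left(- \frac{1}{5}\right)\right) + 36 = 139 \cdot \frac{4}{5} + 36 = \frac{556}{5} + 36 = \frac{736}{5}$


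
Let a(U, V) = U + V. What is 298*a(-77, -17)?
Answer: -28012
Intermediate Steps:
298*a(-77, -17) = 298*(-77 - 17) = 298*(-94) = -28012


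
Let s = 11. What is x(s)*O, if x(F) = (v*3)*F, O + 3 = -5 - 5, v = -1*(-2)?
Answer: -858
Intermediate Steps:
v = 2
O = -13 (O = -3 + (-5 - 5) = -3 - 10 = -13)
x(F) = 6*F (x(F) = (2*3)*F = 6*F)
x(s)*O = (6*11)*(-13) = 66*(-13) = -858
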